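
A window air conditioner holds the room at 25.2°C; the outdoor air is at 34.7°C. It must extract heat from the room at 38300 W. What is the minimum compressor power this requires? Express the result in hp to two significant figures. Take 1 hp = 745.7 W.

In absolute terms T_C = 298.35 K and T_H = 307.85 K, so ΔT = 9.500 K.
COP_Carnot = T_C/ΔT = 298.35/9.500 = 31.41.
Ẇ_min = Q̇/COP_Carnot = 38300/31.41 = 1220 W = 1.635 hp.

1.6 hp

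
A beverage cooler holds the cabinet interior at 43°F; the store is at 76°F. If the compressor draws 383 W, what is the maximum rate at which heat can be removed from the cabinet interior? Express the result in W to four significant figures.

5834 W

In absolute terms T_C = 279.26 K and T_H = 297.59 K, so ΔT = 18.33 K.
COP_Carnot = T_C/ΔT = 279.26/18.33 = 15.23.
Q̇_max = COP_Carnot × Ẇ = 15.23 × 383.0 W = 5834 W.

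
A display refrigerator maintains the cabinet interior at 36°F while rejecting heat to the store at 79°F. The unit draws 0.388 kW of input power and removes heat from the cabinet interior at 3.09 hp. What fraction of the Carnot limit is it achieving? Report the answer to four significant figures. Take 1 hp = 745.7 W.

Converting, Q̇_C = 3.090 hp = 2.304 kW, so COP_actual = Q̇_C/Ẇ = 2.304/0.3880 = 5.939.
In absolute terms T_C = 275.37 K and T_H = 299.26 K, so ΔT = 23.89 K.
COP_Carnot = T_C/ΔT = 275.37/23.89 = 11.53.
η_II = COP_actual/COP_Carnot = 5.939/11.53 = 0.5152.

0.5152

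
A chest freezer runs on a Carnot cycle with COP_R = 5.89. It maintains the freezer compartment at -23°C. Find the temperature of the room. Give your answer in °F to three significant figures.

67.0 °F

COP_R = T_C/(T_H − T_C) gives T_H − T_C = T_C/COP.
With T_C = 250.15 K, T_H = 250.15 × (1 + 1/5.89) = 292.62 K.
Converting, 292.62 K = 67.05°F.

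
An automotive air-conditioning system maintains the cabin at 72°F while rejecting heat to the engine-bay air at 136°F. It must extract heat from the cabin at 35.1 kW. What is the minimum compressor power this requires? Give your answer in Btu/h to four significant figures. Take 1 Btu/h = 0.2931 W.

In absolute terms T_C = 295.37 K and T_H = 330.93 K, so ΔT = 35.56 K.
COP_Carnot = T_C/ΔT = 295.37/35.56 = 8.307.
Ẇ_min = Q̇/COP_Carnot = 35.10/8.307 = 4.225 kW = 14420 Btu/h.

14420 Btu/h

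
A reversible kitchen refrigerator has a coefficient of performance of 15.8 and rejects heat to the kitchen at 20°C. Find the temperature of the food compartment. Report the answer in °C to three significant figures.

2.55 °C

For a Carnot refrigerator COP_R = T_C/(T_H − T_C), so T_C = COP·T_H/(1 + COP).
With T_H = 293.15 K, T_C = 15.8 × 293.15/16.80 = 275.70 K.
Converting, 275.70 K = 2.55°C.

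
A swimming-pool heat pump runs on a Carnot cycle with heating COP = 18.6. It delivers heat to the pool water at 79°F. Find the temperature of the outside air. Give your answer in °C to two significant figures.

COP_HP = T_H/(T_H − T_C) gives T_H − T_C = T_H/COP.
With T_H = 299.26 K, T_C = 299.26 × (1 − 1/18.6) = 283.17 K.
Converting, 283.17 K = 10.02°C.

10 °C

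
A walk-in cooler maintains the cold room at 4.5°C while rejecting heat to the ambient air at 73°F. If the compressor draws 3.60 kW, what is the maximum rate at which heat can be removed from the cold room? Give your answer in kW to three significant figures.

54.7 kW

In absolute terms T_C = 277.65 K and T_H = 295.93 K, so ΔT = 18.28 K.
COP_Carnot = T_C/ΔT = 277.65/18.28 = 15.19.
Q̇_max = COP_Carnot × Ẇ = 15.19 × 3.600 kW = 54.69 kW.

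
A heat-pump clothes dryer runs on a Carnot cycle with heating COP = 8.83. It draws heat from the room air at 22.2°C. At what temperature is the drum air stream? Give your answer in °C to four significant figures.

59.92 °C

COP_HP = T_H/(T_H − T_C) rearranges to T_H = COP·T_C/(COP − 1).
With T_C = 295.35 K, T_H = 8.83 × 295.35/7.830 = 333.07 K.
Converting, 333.07 K = 59.92°C.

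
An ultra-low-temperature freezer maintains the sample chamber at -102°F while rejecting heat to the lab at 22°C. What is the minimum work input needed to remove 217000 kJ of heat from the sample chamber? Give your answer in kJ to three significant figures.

105000 kJ

In absolute terms T_C = 198.71 K and T_H = 295.15 K, so ΔT = 96.44 K.
The reversible limit is COP_R = T_C/ΔT = 2.060, so W_min = Q_C/COP = Q_C·ΔT/T_C.
W_min = 217000 × 96.44/198.71 = 105300 kJ.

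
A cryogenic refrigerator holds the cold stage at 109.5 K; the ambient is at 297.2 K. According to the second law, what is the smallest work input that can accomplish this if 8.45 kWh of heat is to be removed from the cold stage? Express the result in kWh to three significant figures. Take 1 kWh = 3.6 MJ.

The reservoir spacing is ΔT = 297.2 − 109.5 = 187.7 K.
The reversible limit is COP_R = T_C/ΔT = 0.5834, so W_min = Q_C/COP = Q_C·ΔT/T_C.
W_min = 8.450 × 187.7/109.50 = 14.48 kWh.

14.5 kWh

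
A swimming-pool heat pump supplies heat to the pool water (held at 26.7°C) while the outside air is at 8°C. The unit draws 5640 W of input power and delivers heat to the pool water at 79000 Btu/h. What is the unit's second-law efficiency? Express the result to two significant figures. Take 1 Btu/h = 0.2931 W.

Converting, Q̇_H = 79000 Btu/h = 23150 W, so COP_actual = Q̇_H/Ẇ = 23150/5640 = 4.105.
In absolute terms T_C = 281.15 K and T_H = 299.85 K, so ΔT = 18.70 K.
COP_Carnot = T_H/ΔT = 299.85/18.70 = 16.03.
η_II = COP_actual/COP_Carnot = 4.105/16.03 = 0.2560.

0.26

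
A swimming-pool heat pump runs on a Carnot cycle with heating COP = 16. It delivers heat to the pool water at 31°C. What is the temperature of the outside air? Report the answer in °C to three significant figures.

COP_HP = T_H/(T_H − T_C) gives T_H − T_C = T_H/COP.
With T_H = 304.15 K, T_C = 304.15 × (1 − 1/16) = 285.14 K.
Converting, 285.14 K = 11.99°C.

12.0 °C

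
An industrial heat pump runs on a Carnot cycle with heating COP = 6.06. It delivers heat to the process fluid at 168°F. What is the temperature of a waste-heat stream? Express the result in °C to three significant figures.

18.0 °C

COP_HP = T_H/(T_H − T_C) gives T_H − T_C = T_H/COP.
With T_H = 348.71 K, T_C = 348.71 × (1 − 1/6.06) = 291.16 K.
Converting, 291.16 K = 18.01°C.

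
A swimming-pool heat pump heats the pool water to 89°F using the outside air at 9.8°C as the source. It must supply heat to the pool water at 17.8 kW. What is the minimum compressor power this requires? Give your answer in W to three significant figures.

1280 W

In absolute terms T_C = 282.95 K and T_H = 304.82 K, so ΔT = 21.87 K.
COP_Carnot = T_H/ΔT = 304.82/21.87 = 13.94.
Ẇ_min = Q̇/COP_Carnot = 17.80/13.94 = 1.277 kW = 1277 W.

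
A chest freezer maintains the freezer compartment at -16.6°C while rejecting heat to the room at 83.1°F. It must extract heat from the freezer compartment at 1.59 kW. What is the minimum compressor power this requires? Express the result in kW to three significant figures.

0.279 kW

In absolute terms T_C = 256.55 K and T_H = 301.54 K, so ΔT = 44.99 K.
COP_Carnot = T_C/ΔT = 256.55/44.99 = 5.703.
Ẇ_min = Q̇/COP_Carnot = 1.590/5.703 = 0.2788 kW.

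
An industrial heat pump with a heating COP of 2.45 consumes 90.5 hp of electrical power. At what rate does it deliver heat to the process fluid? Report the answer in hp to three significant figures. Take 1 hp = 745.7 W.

Q̇_H = COP_HP × Ẇ = 2.45 × 90.50 = 221.7 hp.

222 hp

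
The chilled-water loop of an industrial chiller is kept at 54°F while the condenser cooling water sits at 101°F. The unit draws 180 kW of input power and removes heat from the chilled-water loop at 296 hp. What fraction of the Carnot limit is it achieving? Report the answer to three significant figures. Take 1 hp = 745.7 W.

Converting, Q̇_C = 296.0 hp = 220.7 kW, so COP_actual = Q̇_C/Ẇ = 220.7/180.0 = 1.226.
In absolute terms T_C = 285.37 K and T_H = 311.48 K, so ΔT = 26.11 K.
COP_Carnot = T_C/ΔT = 285.37/26.11 = 10.93.
η_II = COP_actual/COP_Carnot = 1.226/10.93 = 0.1122.

0.112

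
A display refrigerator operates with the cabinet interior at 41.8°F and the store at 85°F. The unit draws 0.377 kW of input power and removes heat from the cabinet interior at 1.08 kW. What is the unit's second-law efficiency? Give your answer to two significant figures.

COP_actual = Q̇_C/Ẇ = 1.080/0.3770 = 2.865.
In absolute terms T_C = 278.59 K and T_H = 302.59 K, so ΔT = 24.00 K.
COP_Carnot = T_C/ΔT = 278.59/24.00 = 11.61.
η_II = COP_actual/COP_Carnot = 2.865/11.61 = 0.2468.

0.25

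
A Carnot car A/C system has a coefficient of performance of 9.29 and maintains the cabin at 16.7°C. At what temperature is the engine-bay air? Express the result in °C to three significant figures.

COP_R = T_C/(T_H − T_C) gives T_H − T_C = T_C/COP.
With T_C = 289.85 K, T_H = 289.85 × (1 + 1/9.29) = 321.05 K.
Converting, 321.05 K = 47.90°C.

47.9 °C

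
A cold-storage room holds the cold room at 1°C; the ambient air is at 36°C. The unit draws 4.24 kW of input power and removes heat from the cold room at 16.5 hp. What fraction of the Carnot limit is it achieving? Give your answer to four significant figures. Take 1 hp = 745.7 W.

0.3705

Converting, Q̇_C = 16.50 hp = 12.30 kW, so COP_actual = Q̇_C/Ẇ = 12.30/4.240 = 2.902.
In absolute terms T_C = 274.15 K and T_H = 309.15 K, so ΔT = 35.00 K.
COP_Carnot = T_C/ΔT = 274.15/35.00 = 7.833.
η_II = COP_actual/COP_Carnot = 2.902/7.833 = 0.3705.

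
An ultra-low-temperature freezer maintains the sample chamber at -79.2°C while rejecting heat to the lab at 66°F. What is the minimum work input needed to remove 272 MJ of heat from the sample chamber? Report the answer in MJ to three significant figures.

138 MJ

In absolute terms T_C = 193.95 K and T_H = 292.04 K, so ΔT = 98.09 K.
The reversible limit is COP_R = T_C/ΔT = 1.977, so W_min = Q_C/COP = Q_C·ΔT/T_C.
W_min = 272.0 × 98.09/193.95 = 137.6 MJ.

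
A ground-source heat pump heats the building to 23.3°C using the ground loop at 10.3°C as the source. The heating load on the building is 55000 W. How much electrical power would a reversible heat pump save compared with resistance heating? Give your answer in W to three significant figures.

In absolute terms T_C = 283.45 K and T_H = 296.45 K, so ΔT = 13.00 K.
COP_Carnot = T_H/ΔT = 296.45/13.00 = 22.80.
Resistance heating needs Ẇ_res = Q̇_H = 55000 W; the reversible heat pump needs only Ẇ_hp = Q̇_H/COP = 2412 W.
Saving = 55000 − 2412 = 52590 W.

52600 W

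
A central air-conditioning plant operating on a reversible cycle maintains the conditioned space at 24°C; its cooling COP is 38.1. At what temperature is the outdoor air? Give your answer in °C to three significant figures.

COP_R = T_C/(T_H − T_C) gives T_H − T_C = T_C/COP.
With T_C = 297.15 K, T_H = 297.15 × (1 + 1/38.1) = 304.95 K.
Converting, 304.95 K = 31.80°C.

31.8 °C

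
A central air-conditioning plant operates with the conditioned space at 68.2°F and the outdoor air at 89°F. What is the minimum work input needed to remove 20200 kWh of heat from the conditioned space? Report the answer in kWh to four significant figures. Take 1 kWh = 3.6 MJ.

In absolute terms T_C = 293.26 K and T_H = 304.82 K, so ΔT = 11.56 K.
The reversible limit is COP_R = T_C/ΔT = 25.38, so W_min = Q_C/COP = Q_C·ΔT/T_C.
W_min = 20200 × 11.56/293.26 = 796.0 kWh.

796.0 kWh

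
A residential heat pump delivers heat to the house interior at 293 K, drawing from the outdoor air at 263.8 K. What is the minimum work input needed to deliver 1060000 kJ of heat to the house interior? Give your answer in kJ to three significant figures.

The reservoir spacing is ΔT = 293 − 263.8 = 29.20 K.
The reversible limit is COP_HP = T_H/ΔT = 10.03, so W_min = Q_H/COP = Q_H·ΔT/T_H.
W_min = 1060000 × 29.20/293.00 = 105600 kJ.

106000 kJ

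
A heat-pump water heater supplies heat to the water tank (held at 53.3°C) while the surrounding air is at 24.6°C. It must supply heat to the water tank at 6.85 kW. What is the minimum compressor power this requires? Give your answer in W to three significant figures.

In absolute terms T_C = 297.75 K and T_H = 326.45 K, so ΔT = 28.70 K.
COP_Carnot = T_H/ΔT = 326.45/28.70 = 11.37.
Ẇ_min = Q̇/COP_Carnot = 6.850/11.37 = 0.6022 kW = 602.2 W.

602 W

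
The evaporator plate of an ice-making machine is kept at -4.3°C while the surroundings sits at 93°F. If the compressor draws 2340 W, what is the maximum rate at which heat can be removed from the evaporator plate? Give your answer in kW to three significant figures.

In absolute terms T_C = 268.85 K and T_H = 307.04 K, so ΔT = 38.19 K.
COP_Carnot = T_C/ΔT = 268.85/38.19 = 7.040.
Q̇_max = COP_Carnot × Ẇ = 7.040 × 2340 W = 16470 W = 16.47 kW.

16.5 kW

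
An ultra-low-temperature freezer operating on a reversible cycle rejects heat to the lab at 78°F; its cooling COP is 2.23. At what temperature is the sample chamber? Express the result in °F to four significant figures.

For a Carnot refrigerator COP_R = T_C/(T_H − T_C), so T_C = COP·T_H/(1 + COP).
With T_H = 298.71 K, T_C = 2.23 × 298.71/3.230 = 206.23 K.
Converting, 206.23 K = -88.46°F.

-88.46 °F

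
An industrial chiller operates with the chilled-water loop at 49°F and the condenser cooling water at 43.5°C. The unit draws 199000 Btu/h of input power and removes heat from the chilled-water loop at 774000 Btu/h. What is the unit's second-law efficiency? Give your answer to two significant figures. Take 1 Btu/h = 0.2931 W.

0.47

COP_actual = Q̇_C/Ẇ = 774000/199000 = 3.889.
In absolute terms T_C = 282.59 K and T_H = 316.65 K, so ΔT = 34.06 K.
COP_Carnot = T_C/ΔT = 282.59/34.06 = 8.298.
η_II = COP_actual/COP_Carnot = 3.889/8.298 = 0.4687.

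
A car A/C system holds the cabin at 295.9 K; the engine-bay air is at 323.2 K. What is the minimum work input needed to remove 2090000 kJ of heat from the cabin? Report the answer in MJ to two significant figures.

The reservoir spacing is ΔT = 323.2 − 295.9 = 27.30 K.
The reversible limit is COP_R = T_C/ΔT = 10.84, so W_min = Q_C/COP = Q_C·ΔT/T_C.
W_min = 2090000 × 27.30/295.90 = 192800 kJ = 192.8 MJ.

190 MJ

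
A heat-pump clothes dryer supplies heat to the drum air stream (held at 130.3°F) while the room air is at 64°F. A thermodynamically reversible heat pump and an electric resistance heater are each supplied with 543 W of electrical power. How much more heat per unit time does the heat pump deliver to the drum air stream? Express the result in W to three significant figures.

In absolute terms T_C = 290.93 K and T_H = 327.76 K, so ΔT = 36.83 K.
COP_Carnot = T_H/ΔT = 327.76/36.83 = 8.898.
The heat pump delivers Q̇_H = COP × Ẇ = 4832 W; the resistance heater delivers Ẇ = 543.0 W.
Extra = (COP − 1)·Ẇ = 4289 W.

4290 W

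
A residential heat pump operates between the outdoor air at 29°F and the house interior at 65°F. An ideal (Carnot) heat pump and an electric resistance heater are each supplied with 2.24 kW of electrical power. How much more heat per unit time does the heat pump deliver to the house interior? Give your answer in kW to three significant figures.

30.4 kW

In absolute terms T_C = 271.48 K and T_H = 291.48 K, so ΔT = 20.00 K.
COP_Carnot = T_H/ΔT = 291.48/20.00 = 14.57.
The heat pump delivers Q̇_H = COP × Ẇ = 32.65 kW; the resistance heater delivers Ẇ = 2.240 kW.
Extra = (COP − 1)·Ẇ = 30.41 kW.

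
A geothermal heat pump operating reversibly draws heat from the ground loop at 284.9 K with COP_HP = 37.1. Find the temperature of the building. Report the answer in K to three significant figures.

COP_HP = T_H/(T_H − T_C) rearranges to T_H = COP·T_C/(COP − 1).
With T_C = 284.90 K, T_H = 37.1 × 284.90/36.10 = 292.79 K.

293 K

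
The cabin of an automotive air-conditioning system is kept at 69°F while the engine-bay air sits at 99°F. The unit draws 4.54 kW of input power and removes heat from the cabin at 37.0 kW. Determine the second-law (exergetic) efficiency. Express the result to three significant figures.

0.462

COP_actual = Q̇_C/Ẇ = 37.00/4.540 = 8.150.
In absolute terms T_C = 293.71 K and T_H = 310.37 K, so ΔT = 16.67 K.
COP_Carnot = T_C/ΔT = 293.71/16.67 = 17.62.
η_II = COP_actual/COP_Carnot = 8.150/17.62 = 0.4625.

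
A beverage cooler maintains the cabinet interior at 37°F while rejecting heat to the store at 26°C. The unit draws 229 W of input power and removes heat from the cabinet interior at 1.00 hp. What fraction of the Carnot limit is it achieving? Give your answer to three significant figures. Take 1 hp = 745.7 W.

Converting, Q̇_C = 1.000 hp = 745.7 W, so COP_actual = Q̇_C/Ẇ = 745.7/229.0 = 3.256.
In absolute terms T_C = 275.93 K and T_H = 299.15 K, so ΔT = 23.22 K.
COP_Carnot = T_C/ΔT = 275.93/23.22 = 11.88.
η_II = COP_actual/COP_Carnot = 3.256/11.88 = 0.2741.

0.274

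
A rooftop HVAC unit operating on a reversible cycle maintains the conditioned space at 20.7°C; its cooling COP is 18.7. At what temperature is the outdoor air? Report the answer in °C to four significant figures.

36.41 °C

COP_R = T_C/(T_H − T_C) gives T_H − T_C = T_C/COP.
With T_C = 293.85 K, T_H = 293.85 × (1 + 1/18.7) = 309.56 K.
Converting, 309.56 K = 36.41°C.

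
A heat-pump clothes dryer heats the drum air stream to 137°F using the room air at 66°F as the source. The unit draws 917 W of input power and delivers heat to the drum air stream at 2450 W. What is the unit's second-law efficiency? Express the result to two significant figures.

0.32

COP_actual = Q̇_H/Ẇ = 2450/917.0 = 2.672.
In absolute terms T_C = 292.04 K and T_H = 331.48 K, so ΔT = 39.44 K.
COP_Carnot = T_H/ΔT = 331.48/39.44 = 8.404.
η_II = COP_actual/COP_Carnot = 2.672/8.404 = 0.3179.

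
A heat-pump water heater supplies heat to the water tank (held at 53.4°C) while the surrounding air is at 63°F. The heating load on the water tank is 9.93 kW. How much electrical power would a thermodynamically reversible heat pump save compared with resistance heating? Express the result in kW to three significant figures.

8.83 kW

In absolute terms T_C = 290.37 K and T_H = 326.55 K, so ΔT = 36.18 K.
COP_Carnot = T_H/ΔT = 326.55/36.18 = 9.026.
Resistance heating needs Ẇ_res = Q̇_H = 9.930 kW; the reversible heat pump needs only Ẇ_hp = Q̇_H/COP = 1.100 kW.
Saving = 9.930 − 1.100 = 8.830 kW.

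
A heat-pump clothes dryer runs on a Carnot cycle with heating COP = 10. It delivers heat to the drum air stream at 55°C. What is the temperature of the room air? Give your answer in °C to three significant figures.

22.2 °C

COP_HP = T_H/(T_H − T_C) gives T_H − T_C = T_H/COP.
With T_H = 328.15 K, T_C = 328.15 × (1 − 1/10) = 295.33 K.
Converting, 295.33 K = 22.19°C.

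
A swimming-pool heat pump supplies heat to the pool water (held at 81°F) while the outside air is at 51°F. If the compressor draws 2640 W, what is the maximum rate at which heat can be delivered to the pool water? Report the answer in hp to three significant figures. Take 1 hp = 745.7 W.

In absolute terms T_C = 283.71 K and T_H = 300.37 K, so ΔT = 16.67 K.
COP_Carnot = T_H/ΔT = 300.37/16.67 = 18.02.
Q̇_max = COP_Carnot × Ẇ = 18.02 × 2640 W = 47580 W = 63.80 hp.

63.8 hp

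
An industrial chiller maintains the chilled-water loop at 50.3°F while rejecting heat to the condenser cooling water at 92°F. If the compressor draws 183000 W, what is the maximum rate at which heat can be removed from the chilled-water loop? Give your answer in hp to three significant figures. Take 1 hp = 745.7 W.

3000 hp

In absolute terms T_C = 283.32 K and T_H = 306.48 K, so ΔT = 23.17 K.
COP_Carnot = T_C/ΔT = 283.32/23.17 = 12.23.
Q̇_max = COP_Carnot × Ẇ = 12.23 × 183000 W = 2238000 W = 3001 hp.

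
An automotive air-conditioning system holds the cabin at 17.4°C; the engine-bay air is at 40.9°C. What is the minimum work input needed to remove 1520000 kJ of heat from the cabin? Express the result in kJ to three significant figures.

123000 kJ

In absolute terms T_C = 290.55 K and T_H = 314.05 K, so ΔT = 23.50 K.
The reversible limit is COP_R = T_C/ΔT = 12.36, so W_min = Q_C/COP = Q_C·ΔT/T_C.
W_min = 1520000 × 23.50/290.55 = 122900 kJ.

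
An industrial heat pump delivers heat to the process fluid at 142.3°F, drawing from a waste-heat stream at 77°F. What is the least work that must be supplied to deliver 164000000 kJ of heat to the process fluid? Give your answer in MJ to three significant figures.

17800 MJ

In absolute terms T_C = 298.15 K and T_H = 334.43 K, so ΔT = 36.28 K.
The reversible limit is COP_HP = T_H/ΔT = 9.219, so W_min = Q_H/COP = Q_H·ΔT/T_H.
W_min = 164000000 × 36.28/334.43 = 17790000 kJ = 17790 MJ.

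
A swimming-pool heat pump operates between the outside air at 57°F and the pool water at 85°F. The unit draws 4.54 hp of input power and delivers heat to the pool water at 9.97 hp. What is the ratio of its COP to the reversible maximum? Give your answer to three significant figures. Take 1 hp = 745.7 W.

COP_actual = Q̇_H/Ẇ = 9.970/4.540 = 2.196.
In absolute terms T_C = 287.04 K and T_H = 302.59 K, so ΔT = 15.56 K.
COP_Carnot = T_H/ΔT = 302.59/15.56 = 19.45.
η_II = COP_actual/COP_Carnot = 2.196/19.45 = 0.1129.

0.113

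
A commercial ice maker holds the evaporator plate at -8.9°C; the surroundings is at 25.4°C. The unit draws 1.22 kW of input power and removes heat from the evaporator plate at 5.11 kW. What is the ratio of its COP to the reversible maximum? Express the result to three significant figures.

0.544

COP_actual = Q̇_C/Ẇ = 5.110/1.220 = 4.189.
In absolute terms T_C = 264.25 K and T_H = 298.55 K, so ΔT = 34.30 K.
COP_Carnot = T_C/ΔT = 264.25/34.30 = 7.704.
η_II = COP_actual/COP_Carnot = 4.189/7.704 = 0.5437.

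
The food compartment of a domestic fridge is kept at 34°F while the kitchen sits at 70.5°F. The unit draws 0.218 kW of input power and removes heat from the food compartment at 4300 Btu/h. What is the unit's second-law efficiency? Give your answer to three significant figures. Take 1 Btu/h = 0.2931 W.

Converting, Q̇_C = 4300 Btu/h = 1.260 kW, so COP_actual = Q̇_C/Ẇ = 1.260/0.2180 = 5.781.
In absolute terms T_C = 274.26 K and T_H = 294.54 K, so ΔT = 20.28 K.
COP_Carnot = T_C/ΔT = 274.26/20.28 = 13.53.
η_II = COP_actual/COP_Carnot = 5.781/13.53 = 0.4274.

0.427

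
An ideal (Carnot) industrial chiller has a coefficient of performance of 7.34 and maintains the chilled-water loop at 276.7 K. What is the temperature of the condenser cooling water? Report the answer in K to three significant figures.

314 K

COP_R = T_C/(T_H − T_C) gives T_H − T_C = T_C/COP.
With T_C = 276.70 K, T_H = 276.70 × (1 + 1/7.34) = 314.40 K.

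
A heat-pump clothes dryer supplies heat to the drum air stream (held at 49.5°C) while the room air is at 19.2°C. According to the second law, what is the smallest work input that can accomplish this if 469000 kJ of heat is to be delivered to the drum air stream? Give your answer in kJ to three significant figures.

44000 kJ

In absolute terms T_C = 292.35 K and T_H = 322.65 K, so ΔT = 30.30 K.
The reversible limit is COP_HP = T_H/ΔT = 10.65, so W_min = Q_H/COP = Q_H·ΔT/T_H.
W_min = 469000 × 30.30/322.65 = 44040 kJ.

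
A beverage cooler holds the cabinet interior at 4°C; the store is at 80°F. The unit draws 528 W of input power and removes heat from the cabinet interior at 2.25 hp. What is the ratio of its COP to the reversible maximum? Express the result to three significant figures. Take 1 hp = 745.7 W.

0.260

Converting, Q̇_C = 2.250 hp = 1678 W, so COP_actual = Q̇_C/Ẇ = 1678/528.0 = 3.178.
In absolute terms T_C = 277.15 K and T_H = 299.82 K, so ΔT = 22.67 K.
COP_Carnot = T_C/ΔT = 277.15/22.67 = 12.23.
η_II = COP_actual/COP_Carnot = 3.178/12.23 = 0.2599.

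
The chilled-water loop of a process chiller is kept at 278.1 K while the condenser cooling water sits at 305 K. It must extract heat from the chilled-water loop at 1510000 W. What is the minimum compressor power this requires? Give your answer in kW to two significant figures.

The reservoir spacing is ΔT = 305 − 278.1 = 26.90 K.
COP_Carnot = T_C/ΔT = 278.10/26.90 = 10.34.
Ẇ_min = Q̇/COP_Carnot = 1510000/10.34 = 146100 W = 146.1 kW.

150 kW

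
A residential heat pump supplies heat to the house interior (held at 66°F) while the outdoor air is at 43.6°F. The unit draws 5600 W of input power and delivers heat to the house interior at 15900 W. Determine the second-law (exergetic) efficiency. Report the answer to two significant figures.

COP_actual = Q̇_H/Ẇ = 15900/5600 = 2.839.
In absolute terms T_C = 279.59 K and T_H = 292.04 K, so ΔT = 12.44 K.
COP_Carnot = T_H/ΔT = 292.04/12.44 = 23.47.
η_II = COP_actual/COP_Carnot = 2.839/23.47 = 0.1210.

0.12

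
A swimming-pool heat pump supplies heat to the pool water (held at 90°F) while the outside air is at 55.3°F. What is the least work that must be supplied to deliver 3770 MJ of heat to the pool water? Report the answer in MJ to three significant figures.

In absolute terms T_C = 286.09 K and T_H = 305.37 K, so ΔT = 19.28 K.
The reversible limit is COP_HP = T_H/ΔT = 15.84, so W_min = Q_H/COP = Q_H·ΔT/T_H.
W_min = 3770 × 19.28/305.37 = 238.0 MJ.

238 MJ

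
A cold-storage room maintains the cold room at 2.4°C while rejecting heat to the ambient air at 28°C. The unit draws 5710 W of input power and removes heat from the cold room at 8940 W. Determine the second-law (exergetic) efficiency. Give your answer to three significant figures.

COP_actual = Q̇_C/Ẇ = 8940/5710 = 1.566.
In absolute terms T_C = 275.55 K and T_H = 301.15 K, so ΔT = 25.60 K.
COP_Carnot = T_C/ΔT = 275.55/25.60 = 10.76.
η_II = COP_actual/COP_Carnot = 1.566/10.76 = 0.1455.

0.145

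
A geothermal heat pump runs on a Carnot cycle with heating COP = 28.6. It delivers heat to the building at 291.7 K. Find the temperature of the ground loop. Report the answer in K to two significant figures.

COP_HP = T_H/(T_H − T_C) gives T_H − T_C = T_H/COP.
With T_H = 291.70 K, T_C = 291.70 × (1 − 1/28.6) = 281.50 K.

280 K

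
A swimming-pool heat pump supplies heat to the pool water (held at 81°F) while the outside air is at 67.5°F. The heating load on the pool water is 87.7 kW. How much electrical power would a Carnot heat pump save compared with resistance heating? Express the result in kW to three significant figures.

85.5 kW

In absolute terms T_C = 292.87 K and T_H = 300.37 K, so ΔT = 7.500 K.
COP_Carnot = T_H/ΔT = 300.37/7.500 = 40.05.
Resistance heating needs Ẇ_res = Q̇_H = 87.70 kW; the reversible heat pump needs only Ẇ_hp = Q̇_H/COP = 2.190 kW.
Saving = 87.70 − 2.190 = 85.51 kW.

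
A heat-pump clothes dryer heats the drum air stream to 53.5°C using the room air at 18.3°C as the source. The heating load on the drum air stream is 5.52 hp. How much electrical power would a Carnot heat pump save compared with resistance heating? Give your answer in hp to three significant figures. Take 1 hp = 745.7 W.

4.93 hp

In absolute terms T_C = 291.45 K and T_H = 326.65 K, so ΔT = 35.20 K.
COP_Carnot = T_H/ΔT = 326.65/35.20 = 9.280.
Resistance heating needs Ẇ_res = Q̇_H = 5.520 hp; the reversible heat pump needs only Ẇ_hp = Q̇_H/COP = 0.5948 hp.
Saving = 5.520 − 0.5948 = 4.925 hp.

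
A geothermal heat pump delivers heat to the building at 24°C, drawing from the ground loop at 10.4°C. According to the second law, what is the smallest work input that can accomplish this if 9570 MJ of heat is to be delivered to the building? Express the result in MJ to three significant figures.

In absolute terms T_C = 283.55 K and T_H = 297.15 K, so ΔT = 13.60 K.
The reversible limit is COP_HP = T_H/ΔT = 21.85, so W_min = Q_H/COP = Q_H·ΔT/T_H.
W_min = 9570 × 13.60/297.15 = 438.0 MJ.

438 MJ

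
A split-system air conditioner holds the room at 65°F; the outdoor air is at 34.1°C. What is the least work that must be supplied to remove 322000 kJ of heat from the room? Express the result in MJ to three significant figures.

17.4 MJ

In absolute terms T_C = 291.48 K and T_H = 307.25 K, so ΔT = 15.77 K.
The reversible limit is COP_R = T_C/ΔT = 18.49, so W_min = Q_C/COP = Q_C·ΔT/T_C.
W_min = 322000 × 15.77/291.48 = 17420 kJ = 17.42 MJ.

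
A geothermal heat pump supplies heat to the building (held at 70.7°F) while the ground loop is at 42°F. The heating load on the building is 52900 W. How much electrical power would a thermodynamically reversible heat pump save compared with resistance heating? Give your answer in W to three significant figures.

50000 W

In absolute terms T_C = 278.71 K and T_H = 294.65 K, so ΔT = 15.94 K.
COP_Carnot = T_H/ΔT = 294.65/15.94 = 18.48.
Resistance heating needs Ẇ_res = Q̇_H = 52900 W; the reversible heat pump needs only Ẇ_hp = Q̇_H/COP = 2863 W.
Saving = 52900 − 2863 = 50040 W.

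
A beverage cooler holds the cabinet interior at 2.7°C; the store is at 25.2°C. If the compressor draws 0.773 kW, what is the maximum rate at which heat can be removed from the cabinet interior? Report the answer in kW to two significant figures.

9.5 kW

In absolute terms T_C = 275.85 K and T_H = 298.35 K, so ΔT = 22.50 K.
COP_Carnot = T_C/ΔT = 275.85/22.50 = 12.26.
Q̇_max = COP_Carnot × Ẇ = 12.26 × 0.7730 kW = 9.477 kW.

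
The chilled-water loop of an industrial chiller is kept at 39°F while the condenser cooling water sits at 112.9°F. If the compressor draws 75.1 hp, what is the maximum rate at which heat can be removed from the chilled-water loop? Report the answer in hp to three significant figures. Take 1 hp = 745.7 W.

507 hp

In absolute terms T_C = 277.04 K and T_H = 318.09 K, so ΔT = 41.06 K.
COP_Carnot = T_C/ΔT = 277.04/41.06 = 6.748.
Q̇_max = COP_Carnot × Ẇ = 6.748 × 75.10 hp = 506.8 hp.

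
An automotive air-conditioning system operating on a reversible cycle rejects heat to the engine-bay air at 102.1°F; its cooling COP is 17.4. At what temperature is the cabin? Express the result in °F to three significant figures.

71.6 °F

For a Carnot refrigerator COP_R = T_C/(T_H − T_C), so T_C = COP·T_H/(1 + COP).
With T_H = 312.09 K, T_C = 17.4 × 312.09/18.40 = 295.13 K.
Converting, 295.13 K = 71.57°F.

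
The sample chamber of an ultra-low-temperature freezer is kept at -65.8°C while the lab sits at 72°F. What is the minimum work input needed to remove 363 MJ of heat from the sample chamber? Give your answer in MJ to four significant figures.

In absolute terms T_C = 207.35 K and T_H = 295.37 K, so ΔT = 88.02 K.
The reversible limit is COP_R = T_C/ΔT = 2.356, so W_min = Q_C/COP = Q_C·ΔT/T_C.
W_min = 363.0 × 88.02/207.35 = 154.1 MJ.

154.1 MJ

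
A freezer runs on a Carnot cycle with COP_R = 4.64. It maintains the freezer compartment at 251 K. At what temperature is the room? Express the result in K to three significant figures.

305 K

COP_R = T_C/(T_H − T_C) gives T_H − T_C = T_C/COP.
With T_C = 251.00 K, T_H = 251.00 × (1 + 1/4.64) = 305.09 K.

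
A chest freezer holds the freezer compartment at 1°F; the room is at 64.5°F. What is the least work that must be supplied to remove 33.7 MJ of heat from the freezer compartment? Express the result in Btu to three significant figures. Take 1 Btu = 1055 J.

In absolute terms T_C = 255.93 K and T_H = 291.21 K, so ΔT = 35.28 K.
The reversible limit is COP_R = T_C/ΔT = 7.255, so W_min = Q_C/COP = Q_C·ΔT/T_C.
W_min = 33.70 × 35.28/255.93 = 4.645 MJ = 4403 Btu.

4400 Btu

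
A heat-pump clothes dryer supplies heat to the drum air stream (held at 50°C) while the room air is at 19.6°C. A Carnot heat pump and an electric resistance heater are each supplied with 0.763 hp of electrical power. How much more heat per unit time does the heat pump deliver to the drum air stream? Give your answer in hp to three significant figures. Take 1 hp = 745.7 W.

In absolute terms T_C = 292.75 K and T_H = 323.15 K, so ΔT = 30.40 K.
COP_Carnot = T_H/ΔT = 323.15/30.40 = 10.63.
The heat pump delivers Q̇_H = COP × Ẇ = 8.111 hp; the resistance heater delivers Ẇ = 0.7630 hp.
Extra = (COP − 1)·Ẇ = 7.348 hp.

7.35 hp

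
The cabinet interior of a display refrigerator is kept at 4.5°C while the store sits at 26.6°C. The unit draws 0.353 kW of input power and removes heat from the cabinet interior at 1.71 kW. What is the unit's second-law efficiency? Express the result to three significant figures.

0.386

COP_actual = Q̇_C/Ẇ = 1.710/0.3530 = 4.844.
In absolute terms T_C = 277.65 K and T_H = 299.75 K, so ΔT = 22.10 K.
COP_Carnot = T_C/ΔT = 277.65/22.10 = 12.56.
η_II = COP_actual/COP_Carnot = 4.844/12.56 = 0.3856.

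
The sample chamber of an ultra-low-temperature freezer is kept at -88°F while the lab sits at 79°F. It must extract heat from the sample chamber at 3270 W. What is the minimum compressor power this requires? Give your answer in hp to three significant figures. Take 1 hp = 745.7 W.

1.97 hp

In absolute terms T_C = 206.48 K and T_H = 299.26 K, so ΔT = 92.78 K.
COP_Carnot = T_C/ΔT = 206.48/92.78 = 2.226.
Ẇ_min = Q̇/COP_Carnot = 3270/2.226 = 1469 W = 1.970 hp.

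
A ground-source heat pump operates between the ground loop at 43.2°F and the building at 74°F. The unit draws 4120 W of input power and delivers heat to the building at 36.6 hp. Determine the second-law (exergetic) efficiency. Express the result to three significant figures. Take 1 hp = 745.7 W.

Converting, Q̇_H = 36.60 hp = 27290 W, so COP_actual = Q̇_H/Ẇ = 27290/4120 = 6.624.
In absolute terms T_C = 279.37 K and T_H = 296.48 K, so ΔT = 17.11 K.
COP_Carnot = T_H/ΔT = 296.48/17.11 = 17.33.
η_II = COP_actual/COP_Carnot = 6.624/17.33 = 0.3823.

0.382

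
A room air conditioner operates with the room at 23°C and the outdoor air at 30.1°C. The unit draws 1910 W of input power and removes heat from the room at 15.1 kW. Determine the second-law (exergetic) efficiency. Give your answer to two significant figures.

Converting, Q̇_C = 15.10 kW = 15100 W, so COP_actual = Q̇_C/Ẇ = 15100/1910 = 7.906.
In absolute terms T_C = 296.15 K and T_H = 303.25 K, so ΔT = 7.100 K.
COP_Carnot = T_C/ΔT = 296.15/7.100 = 41.71.
η_II = COP_actual/COP_Carnot = 7.906/41.71 = 0.1895.

0.19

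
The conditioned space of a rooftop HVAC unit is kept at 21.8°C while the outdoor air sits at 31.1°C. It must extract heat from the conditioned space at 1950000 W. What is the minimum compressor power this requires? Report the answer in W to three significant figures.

In absolute terms T_C = 294.95 K and T_H = 304.25 K, so ΔT = 9.300 K.
COP_Carnot = T_C/ΔT = 294.95/9.300 = 31.72.
Ẇ_min = Q̇/COP_Carnot = 1950000/31.72 = 61480 W.

61500 W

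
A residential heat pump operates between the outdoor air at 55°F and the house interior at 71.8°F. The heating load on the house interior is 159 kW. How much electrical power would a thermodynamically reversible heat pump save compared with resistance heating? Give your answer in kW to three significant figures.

154 kW

In absolute terms T_C = 285.93 K and T_H = 295.26 K, so ΔT = 9.333 K.
COP_Carnot = T_H/ΔT = 295.26/9.333 = 31.64.
Resistance heating needs Ẇ_res = Q̇_H = 159.0 kW; the reversible heat pump needs only Ẇ_hp = Q̇_H/COP = 5.026 kW.
Saving = 159.0 − 5.026 = 154.0 kW.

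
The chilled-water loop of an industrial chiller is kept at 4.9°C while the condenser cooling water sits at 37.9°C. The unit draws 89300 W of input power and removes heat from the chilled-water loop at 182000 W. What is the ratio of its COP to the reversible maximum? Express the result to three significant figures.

COP_actual = Q̇_C/Ẇ = 182000/89300 = 2.038.
In absolute terms T_C = 278.05 K and T_H = 311.05 K, so ΔT = 33.00 K.
COP_Carnot = T_C/ΔT = 278.05/33.00 = 8.426.
η_II = COP_actual/COP_Carnot = 2.038/8.426 = 0.2419.

0.242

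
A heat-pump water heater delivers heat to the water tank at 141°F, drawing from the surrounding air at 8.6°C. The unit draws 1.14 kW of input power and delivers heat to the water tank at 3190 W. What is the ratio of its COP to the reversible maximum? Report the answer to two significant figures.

Converting, Q̇_H = 3190 W = 3.190 kW, so COP_actual = Q̇_H/Ẇ = 3.190/1.140 = 2.798.
In absolute terms T_C = 281.75 K and T_H = 333.71 K, so ΔT = 51.96 K.
COP_Carnot = T_H/ΔT = 333.71/51.96 = 6.423.
η_II = COP_actual/COP_Carnot = 2.798/6.423 = 0.4357.

0.44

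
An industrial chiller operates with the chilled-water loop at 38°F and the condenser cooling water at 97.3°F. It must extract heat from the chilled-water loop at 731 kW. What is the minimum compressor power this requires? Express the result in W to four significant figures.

87100 W

In absolute terms T_C = 276.48 K and T_H = 309.43 K, so ΔT = 32.94 K.
COP_Carnot = T_C/ΔT = 276.48/32.94 = 8.392.
Ẇ_min = Q̇/COP_Carnot = 731.0/8.392 = 87.10 kW = 87100 W.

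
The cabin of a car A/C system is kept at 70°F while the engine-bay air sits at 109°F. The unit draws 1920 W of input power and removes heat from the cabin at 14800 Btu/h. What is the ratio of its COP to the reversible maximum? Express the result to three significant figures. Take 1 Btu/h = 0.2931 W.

0.166

Converting, Q̇_C = 14800 Btu/h = 4338 W, so COP_actual = Q̇_C/Ẇ = 4338/1920 = 2.259.
In absolute terms T_C = 294.26 K and T_H = 315.93 K, so ΔT = 21.67 K.
COP_Carnot = T_C/ΔT = 294.26/21.67 = 13.58.
η_II = COP_actual/COP_Carnot = 2.259/13.58 = 0.1664.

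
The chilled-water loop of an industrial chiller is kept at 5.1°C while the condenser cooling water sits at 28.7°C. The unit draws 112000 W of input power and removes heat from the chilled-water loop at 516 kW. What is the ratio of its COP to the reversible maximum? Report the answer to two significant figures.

Converting, Q̇_C = 516.0 kW = 516000 W, so COP_actual = Q̇_C/Ẇ = 516000/112000 = 4.607.
In absolute terms T_C = 278.25 K and T_H = 301.85 K, so ΔT = 23.60 K.
COP_Carnot = T_C/ΔT = 278.25/23.60 = 11.79.
η_II = COP_actual/COP_Carnot = 4.607/11.79 = 0.3908.

0.39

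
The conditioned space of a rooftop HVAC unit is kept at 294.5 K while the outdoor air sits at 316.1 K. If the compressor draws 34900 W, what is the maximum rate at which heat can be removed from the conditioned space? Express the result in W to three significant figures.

476000 W

The reservoir spacing is ΔT = 316.1 − 294.5 = 21.60 K.
COP_Carnot = T_C/ΔT = 294.50/21.60 = 13.63.
Q̇_max = COP_Carnot × Ẇ = 13.63 × 34900 W = 475800 W.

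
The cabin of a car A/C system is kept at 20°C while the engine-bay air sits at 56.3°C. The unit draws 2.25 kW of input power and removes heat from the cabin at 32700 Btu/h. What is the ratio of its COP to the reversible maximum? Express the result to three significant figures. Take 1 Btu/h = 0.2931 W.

0.527

Converting, Q̇_C = 32700 Btu/h = 9.584 kW, so COP_actual = Q̇_C/Ẇ = 9.584/2.250 = 4.260.
In absolute terms T_C = 293.15 K and T_H = 329.45 K, so ΔT = 36.30 K.
COP_Carnot = T_C/ΔT = 293.15/36.30 = 8.076.
η_II = COP_actual/COP_Carnot = 4.260/8.076 = 0.5275.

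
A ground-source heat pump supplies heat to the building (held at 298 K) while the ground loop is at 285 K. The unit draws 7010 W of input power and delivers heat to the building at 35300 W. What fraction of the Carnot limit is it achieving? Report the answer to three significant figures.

0.220

COP_actual = Q̇_H/Ẇ = 35300/7010 = 5.036.
The reservoir spacing is ΔT = 298 − 285 = 13.00 K.
COP_Carnot = T_H/ΔT = 298.00/13.00 = 22.92.
η_II = COP_actual/COP_Carnot = 5.036/22.92 = 0.2197.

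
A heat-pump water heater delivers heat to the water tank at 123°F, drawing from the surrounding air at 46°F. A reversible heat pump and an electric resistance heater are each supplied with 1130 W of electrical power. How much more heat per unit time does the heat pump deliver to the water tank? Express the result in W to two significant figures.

In absolute terms T_C = 280.93 K and T_H = 323.71 K, so ΔT = 42.78 K.
COP_Carnot = T_H/ΔT = 323.71/42.78 = 7.567.
The heat pump delivers Q̇_H = COP × Ẇ = 8551 W; the resistance heater delivers Ẇ = 1130 W.
Extra = (COP − 1)·Ẇ = 7421 W.

7400 W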